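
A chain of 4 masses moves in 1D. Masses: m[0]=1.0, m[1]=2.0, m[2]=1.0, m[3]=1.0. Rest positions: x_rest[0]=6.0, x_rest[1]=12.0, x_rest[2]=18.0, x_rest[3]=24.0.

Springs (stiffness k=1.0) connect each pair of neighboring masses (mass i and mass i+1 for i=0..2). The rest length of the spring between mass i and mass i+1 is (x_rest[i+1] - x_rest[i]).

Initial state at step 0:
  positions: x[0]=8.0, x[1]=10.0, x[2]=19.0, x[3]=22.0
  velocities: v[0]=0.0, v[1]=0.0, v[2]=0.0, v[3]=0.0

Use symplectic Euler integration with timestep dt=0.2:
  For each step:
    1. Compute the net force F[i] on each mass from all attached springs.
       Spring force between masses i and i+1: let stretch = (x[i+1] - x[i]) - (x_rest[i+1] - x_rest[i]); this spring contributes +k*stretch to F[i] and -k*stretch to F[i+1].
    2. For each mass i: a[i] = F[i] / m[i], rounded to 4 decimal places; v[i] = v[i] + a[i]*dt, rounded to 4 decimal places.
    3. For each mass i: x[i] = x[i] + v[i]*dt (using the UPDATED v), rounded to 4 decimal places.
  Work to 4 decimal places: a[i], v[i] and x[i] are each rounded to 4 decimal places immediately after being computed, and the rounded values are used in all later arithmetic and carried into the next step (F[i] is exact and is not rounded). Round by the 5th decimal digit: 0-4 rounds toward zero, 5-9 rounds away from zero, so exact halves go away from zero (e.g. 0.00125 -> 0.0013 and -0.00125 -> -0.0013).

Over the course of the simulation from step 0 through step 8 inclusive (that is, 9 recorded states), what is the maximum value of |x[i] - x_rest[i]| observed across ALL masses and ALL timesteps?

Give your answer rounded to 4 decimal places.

Answer: 2.8480

Derivation:
Step 0: x=[8.0000 10.0000 19.0000 22.0000] v=[0.0000 0.0000 0.0000 0.0000]
Step 1: x=[7.8400 10.1400 18.7600 22.1200] v=[-0.8000 0.7000 -1.2000 0.6000]
Step 2: x=[7.5320 10.4064 18.3096 22.3456] v=[-1.5400 1.3320 -2.2520 1.1280]
Step 3: x=[7.0990 10.7734 17.7045 22.6498] v=[-2.1651 1.8349 -3.0254 1.5208]
Step 4: x=[6.5730 11.2055 17.0200 22.9961] v=[-2.6302 2.1606 -3.4226 1.7317]
Step 5: x=[5.9923 11.6613 16.3419 23.3434] v=[-2.9037 2.2788 -3.3903 1.7365]
Step 6: x=[5.3983 12.0973 15.7567 23.6506] v=[-2.9699 2.1800 -2.9261 1.5362]
Step 7: x=[4.8323 12.4725 15.3409 23.8821] v=[-2.8301 1.8760 -2.0792 1.1574]
Step 8: x=[4.3319 12.7523 15.1520 24.0119] v=[-2.5021 1.3988 -0.9446 0.6492]
Max displacement = 2.8480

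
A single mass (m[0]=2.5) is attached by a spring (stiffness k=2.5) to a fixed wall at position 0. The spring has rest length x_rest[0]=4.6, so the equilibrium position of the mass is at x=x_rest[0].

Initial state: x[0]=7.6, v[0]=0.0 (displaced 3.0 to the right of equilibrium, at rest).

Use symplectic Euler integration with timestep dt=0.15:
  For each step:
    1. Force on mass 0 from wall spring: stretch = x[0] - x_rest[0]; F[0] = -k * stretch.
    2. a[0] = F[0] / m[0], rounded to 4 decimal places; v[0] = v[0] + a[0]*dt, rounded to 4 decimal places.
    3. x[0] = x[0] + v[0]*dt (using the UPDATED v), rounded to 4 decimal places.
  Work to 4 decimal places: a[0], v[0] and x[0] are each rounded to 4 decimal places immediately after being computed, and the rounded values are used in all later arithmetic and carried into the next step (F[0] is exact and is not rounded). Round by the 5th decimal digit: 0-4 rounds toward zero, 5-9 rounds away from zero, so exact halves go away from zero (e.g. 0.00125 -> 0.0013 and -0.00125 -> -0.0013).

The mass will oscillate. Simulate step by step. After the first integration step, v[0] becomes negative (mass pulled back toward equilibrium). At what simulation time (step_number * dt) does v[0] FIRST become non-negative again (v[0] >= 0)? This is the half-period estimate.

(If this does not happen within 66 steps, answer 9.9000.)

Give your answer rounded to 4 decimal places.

Answer: 3.1500

Derivation:
Step 0: x=[7.6000] v=[0.0000]
Step 1: x=[7.5325] v=[-0.4500]
Step 2: x=[7.3990] v=[-0.8899]
Step 3: x=[7.2025] v=[-1.3098]
Step 4: x=[6.9475] v=[-1.7002]
Step 5: x=[6.6397] v=[-2.0523]
Step 6: x=[6.2860] v=[-2.3583]
Step 7: x=[5.8943] v=[-2.6112]
Step 8: x=[5.4735] v=[-2.8053]
Step 9: x=[5.0331] v=[-2.9363]
Step 10: x=[4.5829] v=[-3.0013]
Step 11: x=[4.1331] v=[-2.9987]
Step 12: x=[3.6938] v=[-2.9287]
Step 13: x=[3.2749] v=[-2.7928]
Step 14: x=[2.8858] v=[-2.5940]
Step 15: x=[2.5353] v=[-2.3369]
Step 16: x=[2.2312] v=[-2.0272]
Step 17: x=[1.9804] v=[-1.6719]
Step 18: x=[1.7886] v=[-1.2790]
Step 19: x=[1.6600] v=[-0.8573]
Step 20: x=[1.5976] v=[-0.4163]
Step 21: x=[1.6027] v=[0.0341]
First v>=0 after going negative at step 21, time=3.1500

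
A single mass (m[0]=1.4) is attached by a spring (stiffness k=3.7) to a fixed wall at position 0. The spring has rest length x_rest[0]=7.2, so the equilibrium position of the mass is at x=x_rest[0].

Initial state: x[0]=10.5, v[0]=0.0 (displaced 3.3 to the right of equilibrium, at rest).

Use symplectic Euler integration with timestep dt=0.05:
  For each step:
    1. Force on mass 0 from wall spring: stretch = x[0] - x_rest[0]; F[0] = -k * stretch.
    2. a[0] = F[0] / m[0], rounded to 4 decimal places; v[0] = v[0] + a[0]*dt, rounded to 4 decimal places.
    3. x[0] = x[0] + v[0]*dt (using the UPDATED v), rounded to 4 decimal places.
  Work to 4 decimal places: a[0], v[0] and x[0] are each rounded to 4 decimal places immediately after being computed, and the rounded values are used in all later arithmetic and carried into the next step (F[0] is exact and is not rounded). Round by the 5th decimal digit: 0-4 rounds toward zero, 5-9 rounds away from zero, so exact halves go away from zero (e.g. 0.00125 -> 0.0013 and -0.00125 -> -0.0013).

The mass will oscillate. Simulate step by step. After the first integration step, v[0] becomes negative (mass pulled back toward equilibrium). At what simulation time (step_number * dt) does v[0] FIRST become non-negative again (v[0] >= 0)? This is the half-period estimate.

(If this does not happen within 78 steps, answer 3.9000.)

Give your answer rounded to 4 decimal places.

Step 0: x=[10.5000] v=[0.0000]
Step 1: x=[10.4782] v=[-0.4361]
Step 2: x=[10.4347] v=[-0.8693]
Step 3: x=[10.3699] v=[-1.2967]
Step 4: x=[10.2841] v=[-1.7156]
Step 5: x=[10.1779] v=[-2.1231]
Step 6: x=[10.0521] v=[-2.5166]
Step 7: x=[9.9074] v=[-2.8935]
Step 8: x=[9.7448] v=[-3.2513]
Step 9: x=[9.5654] v=[-3.5876]
Step 10: x=[9.3704] v=[-3.9002]
Step 11: x=[9.1611] v=[-4.1870]
Step 12: x=[8.9388] v=[-4.4461]
Step 13: x=[8.7050] v=[-4.6759]
Step 14: x=[8.4613] v=[-4.8748]
Step 15: x=[8.2092] v=[-5.0415]
Step 16: x=[7.9505] v=[-5.1749]
Step 17: x=[7.6868] v=[-5.2741]
Step 18: x=[7.4199] v=[-5.3384]
Step 19: x=[7.1515] v=[-5.3675]
Step 20: x=[6.8834] v=[-5.3611]
Step 21: x=[6.6174] v=[-5.3193]
Step 22: x=[6.3553] v=[-5.2423]
Step 23: x=[6.0988] v=[-5.1307]
Step 24: x=[5.8495] v=[-4.9852]
Step 25: x=[5.6092] v=[-4.8067]
Step 26: x=[5.3794] v=[-4.5965]
Step 27: x=[5.1616] v=[-4.3559]
Step 28: x=[4.9573] v=[-4.0865]
Step 29: x=[4.7678] v=[-3.7901]
Step 30: x=[4.5944] v=[-3.4687]
Step 31: x=[4.4382] v=[-3.1244]
Step 32: x=[4.3002] v=[-2.7595]
Step 33: x=[4.1814] v=[-2.3763]
Step 34: x=[4.0825] v=[-1.9774]
Step 35: x=[4.0042] v=[-1.5654]
Step 36: x=[3.9470] v=[-1.1431]
Step 37: x=[3.9113] v=[-0.7132]
Step 38: x=[3.8974] v=[-0.2786]
Step 39: x=[3.9053] v=[0.1578]
First v>=0 after going negative at step 39, time=1.9500

Answer: 1.9500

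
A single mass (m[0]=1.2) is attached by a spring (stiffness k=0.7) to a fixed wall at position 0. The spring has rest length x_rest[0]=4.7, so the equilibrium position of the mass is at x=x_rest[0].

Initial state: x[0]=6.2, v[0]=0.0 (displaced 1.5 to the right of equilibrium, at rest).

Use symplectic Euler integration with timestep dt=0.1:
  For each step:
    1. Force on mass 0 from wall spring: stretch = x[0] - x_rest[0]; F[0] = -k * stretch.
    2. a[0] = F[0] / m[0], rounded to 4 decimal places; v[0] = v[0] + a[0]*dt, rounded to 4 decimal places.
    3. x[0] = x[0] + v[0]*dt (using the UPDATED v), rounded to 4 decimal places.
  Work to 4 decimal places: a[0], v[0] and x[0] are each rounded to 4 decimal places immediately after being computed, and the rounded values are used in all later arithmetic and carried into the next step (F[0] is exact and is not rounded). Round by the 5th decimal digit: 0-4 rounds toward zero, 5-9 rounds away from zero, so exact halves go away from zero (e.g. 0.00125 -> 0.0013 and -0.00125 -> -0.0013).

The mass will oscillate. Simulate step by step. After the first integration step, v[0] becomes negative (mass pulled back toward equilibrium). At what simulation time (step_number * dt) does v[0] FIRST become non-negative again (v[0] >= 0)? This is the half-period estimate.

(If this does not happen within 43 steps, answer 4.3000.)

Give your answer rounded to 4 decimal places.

Step 0: x=[6.2000] v=[0.0000]
Step 1: x=[6.1913] v=[-0.0875]
Step 2: x=[6.1739] v=[-0.1745]
Step 3: x=[6.1479] v=[-0.2605]
Step 4: x=[6.1134] v=[-0.3450]
Step 5: x=[6.0707] v=[-0.4275]
Step 6: x=[6.0200] v=[-0.5075]
Step 7: x=[5.9616] v=[-0.5845]
Step 8: x=[5.8958] v=[-0.6581]
Step 9: x=[5.8230] v=[-0.7279]
Step 10: x=[5.7437] v=[-0.7934]
Step 11: x=[5.6583] v=[-0.8543]
Step 12: x=[5.5673] v=[-0.9102]
Step 13: x=[5.4712] v=[-0.9608]
Step 14: x=[5.3706] v=[-1.0058]
Step 15: x=[5.2661] v=[-1.0449]
Step 16: x=[5.1583] v=[-1.0779]
Step 17: x=[5.0478] v=[-1.1046]
Step 18: x=[4.9353] v=[-1.1249]
Step 19: x=[4.8214] v=[-1.1386]
Step 20: x=[4.7068] v=[-1.1457]
Step 21: x=[4.5922] v=[-1.1461]
Step 22: x=[4.4782] v=[-1.1398]
Step 23: x=[4.3655] v=[-1.1269]
Step 24: x=[4.2548] v=[-1.1074]
Step 25: x=[4.1467] v=[-1.0814]
Step 26: x=[4.0418] v=[-1.0491]
Step 27: x=[3.9407] v=[-1.0107]
Step 28: x=[3.8441] v=[-0.9664]
Step 29: x=[3.7525] v=[-0.9165]
Step 30: x=[3.6664] v=[-0.8612]
Step 31: x=[3.5863] v=[-0.8009]
Step 32: x=[3.5127] v=[-0.7359]
Step 33: x=[3.4460] v=[-0.6666]
Step 34: x=[3.3867] v=[-0.5935]
Step 35: x=[3.3350] v=[-0.5169]
Step 36: x=[3.2913] v=[-0.4373]
Step 37: x=[3.2558] v=[-0.3551]
Step 38: x=[3.2287] v=[-0.2709]
Step 39: x=[3.2102] v=[-0.1851]
Step 40: x=[3.2004] v=[-0.0982]
Step 41: x=[3.1993] v=[-0.0107]
Step 42: x=[3.2070] v=[0.0768]
First v>=0 after going negative at step 42, time=4.2000

Answer: 4.2000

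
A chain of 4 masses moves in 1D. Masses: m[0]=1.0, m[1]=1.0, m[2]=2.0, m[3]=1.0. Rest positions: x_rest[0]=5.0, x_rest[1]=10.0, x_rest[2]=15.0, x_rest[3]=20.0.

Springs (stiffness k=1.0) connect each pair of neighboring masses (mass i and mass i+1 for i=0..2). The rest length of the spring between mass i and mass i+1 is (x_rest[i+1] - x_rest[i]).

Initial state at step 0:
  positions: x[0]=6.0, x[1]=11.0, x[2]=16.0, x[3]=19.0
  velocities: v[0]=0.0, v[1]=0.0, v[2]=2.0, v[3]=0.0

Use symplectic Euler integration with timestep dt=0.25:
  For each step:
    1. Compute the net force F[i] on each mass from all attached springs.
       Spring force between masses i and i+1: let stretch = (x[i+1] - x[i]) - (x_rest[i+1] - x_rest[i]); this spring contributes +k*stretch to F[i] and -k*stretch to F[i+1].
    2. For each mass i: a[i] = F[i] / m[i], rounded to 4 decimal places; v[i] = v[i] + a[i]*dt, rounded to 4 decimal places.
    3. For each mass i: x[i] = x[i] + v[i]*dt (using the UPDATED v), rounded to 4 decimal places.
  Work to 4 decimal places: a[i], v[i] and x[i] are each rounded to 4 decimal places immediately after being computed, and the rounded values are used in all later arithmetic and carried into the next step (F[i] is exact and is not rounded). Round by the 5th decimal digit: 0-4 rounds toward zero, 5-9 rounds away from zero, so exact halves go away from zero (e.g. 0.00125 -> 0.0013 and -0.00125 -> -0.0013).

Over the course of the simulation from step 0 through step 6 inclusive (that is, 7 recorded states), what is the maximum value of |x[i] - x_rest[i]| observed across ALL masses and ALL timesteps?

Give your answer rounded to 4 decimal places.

Answer: 2.2642

Derivation:
Step 0: x=[6.0000 11.0000 16.0000 19.0000] v=[0.0000 0.0000 2.0000 0.0000]
Step 1: x=[6.0000 11.0000 16.4375 19.1250] v=[0.0000 0.0000 1.7500 0.5000]
Step 2: x=[6.0000 11.0274 16.7891 19.3945] v=[0.0000 0.1094 1.4063 1.0781]
Step 3: x=[6.0017 11.1007 17.0421 19.8137] v=[0.0069 0.2930 1.0118 1.6768]
Step 4: x=[6.0096 11.2266 17.1960 20.3722] v=[0.0317 0.5036 0.6156 2.2339]
Step 5: x=[6.0311 11.3995 17.2626 21.0447] v=[0.0860 0.6917 0.2665 2.6899]
Step 6: x=[6.0756 11.6034 17.2642 21.7933] v=[0.1781 0.8154 0.0064 2.9944]
Max displacement = 2.2642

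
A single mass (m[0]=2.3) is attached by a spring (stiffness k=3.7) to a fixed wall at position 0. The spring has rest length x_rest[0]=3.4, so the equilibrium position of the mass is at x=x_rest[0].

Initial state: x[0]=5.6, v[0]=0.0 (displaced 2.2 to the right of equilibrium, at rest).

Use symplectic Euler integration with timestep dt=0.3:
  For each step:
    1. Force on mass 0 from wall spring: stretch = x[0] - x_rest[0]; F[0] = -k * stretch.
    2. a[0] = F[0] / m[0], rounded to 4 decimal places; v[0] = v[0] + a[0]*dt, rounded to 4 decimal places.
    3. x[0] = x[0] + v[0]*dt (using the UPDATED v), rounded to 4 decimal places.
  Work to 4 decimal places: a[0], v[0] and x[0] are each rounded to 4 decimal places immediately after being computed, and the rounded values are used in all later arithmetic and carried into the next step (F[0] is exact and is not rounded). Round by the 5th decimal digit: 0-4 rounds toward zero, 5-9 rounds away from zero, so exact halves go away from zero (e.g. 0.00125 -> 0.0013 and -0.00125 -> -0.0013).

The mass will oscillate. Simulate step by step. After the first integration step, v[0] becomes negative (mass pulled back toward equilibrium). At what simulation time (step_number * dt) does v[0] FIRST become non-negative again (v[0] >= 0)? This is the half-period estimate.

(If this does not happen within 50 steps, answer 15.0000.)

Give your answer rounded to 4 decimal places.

Answer: 2.7000

Derivation:
Step 0: x=[5.6000] v=[0.0000]
Step 1: x=[5.2815] v=[-1.0617]
Step 2: x=[4.6906] v=[-1.9697]
Step 3: x=[3.9128] v=[-2.5926]
Step 4: x=[3.0608] v=[-2.8401]
Step 5: x=[2.2579] v=[-2.6764]
Step 6: x=[1.6203] v=[-2.1252]
Step 7: x=[1.2404] v=[-1.2663]
Step 8: x=[1.1732] v=[-0.2241]
Step 9: x=[1.4284] v=[0.8506]
First v>=0 after going negative at step 9, time=2.7000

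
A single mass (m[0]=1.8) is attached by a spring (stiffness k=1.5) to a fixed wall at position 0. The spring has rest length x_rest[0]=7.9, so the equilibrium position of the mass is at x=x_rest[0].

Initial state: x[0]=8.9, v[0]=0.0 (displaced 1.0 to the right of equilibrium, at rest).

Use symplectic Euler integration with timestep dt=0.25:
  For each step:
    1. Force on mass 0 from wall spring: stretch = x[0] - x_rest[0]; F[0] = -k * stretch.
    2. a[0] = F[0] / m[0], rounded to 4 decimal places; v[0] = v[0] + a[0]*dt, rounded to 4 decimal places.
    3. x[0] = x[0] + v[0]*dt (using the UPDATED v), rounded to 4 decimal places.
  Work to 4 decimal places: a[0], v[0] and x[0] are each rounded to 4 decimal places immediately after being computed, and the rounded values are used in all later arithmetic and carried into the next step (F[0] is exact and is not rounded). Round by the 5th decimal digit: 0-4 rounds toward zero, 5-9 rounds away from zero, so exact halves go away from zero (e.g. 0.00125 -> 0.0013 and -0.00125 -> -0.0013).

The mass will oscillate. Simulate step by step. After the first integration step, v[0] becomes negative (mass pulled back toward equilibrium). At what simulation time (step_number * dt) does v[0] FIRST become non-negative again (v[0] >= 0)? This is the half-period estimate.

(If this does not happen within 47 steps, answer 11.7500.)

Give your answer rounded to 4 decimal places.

Answer: 3.5000

Derivation:
Step 0: x=[8.9000] v=[0.0000]
Step 1: x=[8.8479] v=[-0.2083]
Step 2: x=[8.7465] v=[-0.4058]
Step 3: x=[8.6010] v=[-0.5822]
Step 4: x=[8.4189] v=[-0.7283]
Step 5: x=[8.2098] v=[-0.8364]
Step 6: x=[7.9846] v=[-0.9010]
Step 7: x=[7.7550] v=[-0.9186]
Step 8: x=[7.5329] v=[-0.8884]
Step 9: x=[7.3299] v=[-0.8119]
Step 10: x=[7.1566] v=[-0.6931]
Step 11: x=[7.0221] v=[-0.5382]
Step 12: x=[6.9333] v=[-0.3553]
Step 13: x=[6.8948] v=[-0.1539]
Step 14: x=[6.9087] v=[0.0555]
First v>=0 after going negative at step 14, time=3.5000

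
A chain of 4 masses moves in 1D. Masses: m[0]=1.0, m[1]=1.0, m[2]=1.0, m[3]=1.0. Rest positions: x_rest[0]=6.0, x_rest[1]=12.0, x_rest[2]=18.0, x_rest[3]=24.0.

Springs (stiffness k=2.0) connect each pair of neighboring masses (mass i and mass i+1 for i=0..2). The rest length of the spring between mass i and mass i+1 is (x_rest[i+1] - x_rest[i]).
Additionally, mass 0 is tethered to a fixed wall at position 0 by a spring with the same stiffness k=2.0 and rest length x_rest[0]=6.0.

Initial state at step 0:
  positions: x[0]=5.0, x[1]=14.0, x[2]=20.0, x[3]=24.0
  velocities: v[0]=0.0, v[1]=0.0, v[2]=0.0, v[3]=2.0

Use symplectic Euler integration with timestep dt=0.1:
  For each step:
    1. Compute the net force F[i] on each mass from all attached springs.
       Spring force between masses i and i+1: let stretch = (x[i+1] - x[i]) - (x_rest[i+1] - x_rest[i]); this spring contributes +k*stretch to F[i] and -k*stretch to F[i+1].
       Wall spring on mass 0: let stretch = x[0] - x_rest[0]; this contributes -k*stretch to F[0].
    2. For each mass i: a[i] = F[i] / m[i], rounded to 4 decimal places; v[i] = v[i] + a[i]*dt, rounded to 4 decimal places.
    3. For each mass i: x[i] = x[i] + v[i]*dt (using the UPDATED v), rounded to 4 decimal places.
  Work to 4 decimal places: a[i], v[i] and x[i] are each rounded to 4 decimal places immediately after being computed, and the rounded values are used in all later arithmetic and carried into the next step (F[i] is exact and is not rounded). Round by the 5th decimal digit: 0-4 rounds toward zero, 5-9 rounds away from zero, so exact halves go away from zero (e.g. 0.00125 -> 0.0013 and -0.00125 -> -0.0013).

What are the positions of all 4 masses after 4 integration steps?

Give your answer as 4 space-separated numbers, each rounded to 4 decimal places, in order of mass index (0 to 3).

Answer: 5.7356 13.4472 19.6564 25.1373

Derivation:
Step 0: x=[5.0000 14.0000 20.0000 24.0000] v=[0.0000 0.0000 0.0000 2.0000]
Step 1: x=[5.0800 13.9400 19.9600 24.2400] v=[0.8000 -0.6000 -0.4000 2.4000]
Step 2: x=[5.2356 13.8232 19.8852 24.5144] v=[1.5560 -1.1680 -0.7480 2.7440]
Step 3: x=[5.4582 13.6559 19.7817 24.8162] v=[2.2264 -1.6731 -1.0346 3.0182]
Step 4: x=[5.7356 13.4472 19.6564 25.1373] v=[2.7743 -2.0875 -1.2529 3.2113]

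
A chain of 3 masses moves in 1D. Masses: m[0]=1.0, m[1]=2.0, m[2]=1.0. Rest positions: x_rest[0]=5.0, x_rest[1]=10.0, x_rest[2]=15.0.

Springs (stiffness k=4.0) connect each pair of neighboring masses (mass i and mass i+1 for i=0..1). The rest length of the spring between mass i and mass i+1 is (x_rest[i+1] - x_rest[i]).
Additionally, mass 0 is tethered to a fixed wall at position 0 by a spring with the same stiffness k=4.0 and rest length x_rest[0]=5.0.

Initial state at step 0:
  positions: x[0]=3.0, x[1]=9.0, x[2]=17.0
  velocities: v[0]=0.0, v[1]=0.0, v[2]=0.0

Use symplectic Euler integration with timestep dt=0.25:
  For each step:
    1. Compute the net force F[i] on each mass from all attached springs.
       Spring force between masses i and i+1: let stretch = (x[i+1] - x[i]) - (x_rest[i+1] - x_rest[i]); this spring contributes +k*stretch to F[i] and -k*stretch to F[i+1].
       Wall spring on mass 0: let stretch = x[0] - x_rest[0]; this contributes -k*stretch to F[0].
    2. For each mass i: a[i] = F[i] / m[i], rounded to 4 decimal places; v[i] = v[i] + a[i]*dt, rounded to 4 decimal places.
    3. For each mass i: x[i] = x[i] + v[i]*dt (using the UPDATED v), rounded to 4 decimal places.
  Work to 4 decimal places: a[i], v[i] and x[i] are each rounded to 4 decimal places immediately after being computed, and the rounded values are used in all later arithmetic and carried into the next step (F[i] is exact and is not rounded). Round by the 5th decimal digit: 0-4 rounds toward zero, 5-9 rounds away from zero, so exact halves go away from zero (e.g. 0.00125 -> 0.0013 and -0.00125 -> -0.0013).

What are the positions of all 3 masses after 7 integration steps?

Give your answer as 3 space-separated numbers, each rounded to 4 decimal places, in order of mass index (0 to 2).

Answer: 4.9854 10.3204 14.3715

Derivation:
Step 0: x=[3.0000 9.0000 17.0000] v=[0.0000 0.0000 0.0000]
Step 1: x=[3.7500 9.2500 16.2500] v=[3.0000 1.0000 -3.0000]
Step 2: x=[4.9375 9.6875 15.0000] v=[4.7500 1.7500 -5.0000]
Step 3: x=[6.0781 10.1953 13.6719] v=[4.5625 2.0313 -5.3125]
Step 4: x=[6.7285 10.6231 12.7246] v=[2.6016 1.7110 -3.7891]
Step 5: x=[6.6704 10.8267 12.5020] v=[-0.2323 0.8145 -0.8906]
Step 6: x=[5.9838 10.7202 13.1105] v=[-2.7464 -0.4260 2.4341]
Step 7: x=[4.9854 10.3204 14.3715] v=[-3.9938 -1.5991 5.0438]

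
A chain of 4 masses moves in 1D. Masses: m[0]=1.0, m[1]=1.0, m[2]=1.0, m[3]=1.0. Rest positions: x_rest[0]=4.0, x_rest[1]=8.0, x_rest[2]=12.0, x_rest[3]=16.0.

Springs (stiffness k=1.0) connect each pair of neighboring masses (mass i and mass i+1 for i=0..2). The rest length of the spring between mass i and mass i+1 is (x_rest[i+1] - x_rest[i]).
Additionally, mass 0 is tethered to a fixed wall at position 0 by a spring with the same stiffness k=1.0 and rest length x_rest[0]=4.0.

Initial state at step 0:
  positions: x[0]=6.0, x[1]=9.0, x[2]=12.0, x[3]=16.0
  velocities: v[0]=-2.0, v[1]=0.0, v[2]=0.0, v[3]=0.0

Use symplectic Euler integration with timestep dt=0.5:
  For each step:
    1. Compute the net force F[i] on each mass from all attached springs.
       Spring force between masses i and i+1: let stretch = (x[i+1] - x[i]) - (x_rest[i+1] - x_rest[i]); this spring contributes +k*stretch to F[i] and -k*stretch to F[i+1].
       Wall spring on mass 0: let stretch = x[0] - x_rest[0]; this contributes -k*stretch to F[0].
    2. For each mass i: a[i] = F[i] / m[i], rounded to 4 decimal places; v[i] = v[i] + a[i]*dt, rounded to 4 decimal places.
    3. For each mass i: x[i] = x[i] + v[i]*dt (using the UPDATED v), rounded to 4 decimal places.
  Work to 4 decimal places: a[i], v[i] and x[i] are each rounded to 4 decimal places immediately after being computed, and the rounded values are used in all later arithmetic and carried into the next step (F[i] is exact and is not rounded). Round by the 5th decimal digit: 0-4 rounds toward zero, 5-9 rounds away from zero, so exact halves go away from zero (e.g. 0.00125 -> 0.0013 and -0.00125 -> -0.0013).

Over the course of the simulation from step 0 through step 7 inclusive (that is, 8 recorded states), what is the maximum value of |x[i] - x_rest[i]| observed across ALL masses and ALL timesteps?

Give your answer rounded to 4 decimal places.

Step 0: x=[6.0000 9.0000 12.0000 16.0000] v=[-2.0000 0.0000 0.0000 0.0000]
Step 1: x=[4.2500 9.0000 12.2500 16.0000] v=[-3.5000 0.0000 0.5000 0.0000]
Step 2: x=[2.6250 8.6250 12.6250 16.0625] v=[-3.2500 -0.7500 0.7500 0.1250]
Step 3: x=[1.8438 7.7500 12.8594 16.2657] v=[-1.5625 -1.7500 0.4688 0.4063]
Step 4: x=[2.0782 6.6758 12.6680 16.6173] v=[0.4687 -2.1484 -0.3828 0.7032]
Step 5: x=[2.9424 5.9503 11.9659 16.9816] v=[1.7284 -1.4511 -1.4043 0.7286]
Step 6: x=[3.8230 5.9767 11.0138 17.0920] v=[1.7612 0.0528 -1.9043 0.2208]
Step 7: x=[4.2863 6.7240 10.3219 16.6829] v=[0.9266 1.4945 -1.3838 -0.8183]
Max displacement = 2.1562

Answer: 2.1562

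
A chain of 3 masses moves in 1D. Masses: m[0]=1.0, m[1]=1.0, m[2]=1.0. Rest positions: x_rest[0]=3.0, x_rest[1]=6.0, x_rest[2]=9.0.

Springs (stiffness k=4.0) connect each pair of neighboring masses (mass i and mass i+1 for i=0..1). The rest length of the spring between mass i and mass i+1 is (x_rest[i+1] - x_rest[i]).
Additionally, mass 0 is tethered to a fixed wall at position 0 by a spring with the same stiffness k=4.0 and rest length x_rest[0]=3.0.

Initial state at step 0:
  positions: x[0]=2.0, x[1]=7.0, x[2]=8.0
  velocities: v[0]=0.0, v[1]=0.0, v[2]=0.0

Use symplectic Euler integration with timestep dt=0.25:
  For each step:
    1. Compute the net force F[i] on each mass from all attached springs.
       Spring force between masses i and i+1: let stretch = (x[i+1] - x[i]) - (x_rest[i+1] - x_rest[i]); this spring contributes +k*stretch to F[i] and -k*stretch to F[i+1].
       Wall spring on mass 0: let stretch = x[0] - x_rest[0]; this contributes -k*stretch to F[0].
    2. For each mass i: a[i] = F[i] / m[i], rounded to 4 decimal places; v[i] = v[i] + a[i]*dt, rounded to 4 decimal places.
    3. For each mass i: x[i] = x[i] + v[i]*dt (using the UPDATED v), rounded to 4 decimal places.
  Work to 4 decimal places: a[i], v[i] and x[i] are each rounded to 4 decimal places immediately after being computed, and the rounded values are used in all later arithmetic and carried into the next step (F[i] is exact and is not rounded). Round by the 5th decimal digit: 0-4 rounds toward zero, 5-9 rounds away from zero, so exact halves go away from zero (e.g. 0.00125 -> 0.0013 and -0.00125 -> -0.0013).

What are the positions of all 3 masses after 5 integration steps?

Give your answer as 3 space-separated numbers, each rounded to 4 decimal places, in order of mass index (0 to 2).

Answer: 2.3594 6.4131 8.7354

Derivation:
Step 0: x=[2.0000 7.0000 8.0000] v=[0.0000 0.0000 0.0000]
Step 1: x=[2.7500 6.0000 8.5000] v=[3.0000 -4.0000 2.0000]
Step 2: x=[3.6250 4.8125 9.1250] v=[3.5000 -4.7500 2.5000]
Step 3: x=[3.8906 4.4063 9.4219] v=[1.0625 -1.6250 1.1875]
Step 4: x=[3.3125 5.1250 9.2149] v=[-2.3124 2.8749 -0.8281]
Step 5: x=[2.3594 6.4131 8.7354] v=[-3.8124 5.1523 -1.9180]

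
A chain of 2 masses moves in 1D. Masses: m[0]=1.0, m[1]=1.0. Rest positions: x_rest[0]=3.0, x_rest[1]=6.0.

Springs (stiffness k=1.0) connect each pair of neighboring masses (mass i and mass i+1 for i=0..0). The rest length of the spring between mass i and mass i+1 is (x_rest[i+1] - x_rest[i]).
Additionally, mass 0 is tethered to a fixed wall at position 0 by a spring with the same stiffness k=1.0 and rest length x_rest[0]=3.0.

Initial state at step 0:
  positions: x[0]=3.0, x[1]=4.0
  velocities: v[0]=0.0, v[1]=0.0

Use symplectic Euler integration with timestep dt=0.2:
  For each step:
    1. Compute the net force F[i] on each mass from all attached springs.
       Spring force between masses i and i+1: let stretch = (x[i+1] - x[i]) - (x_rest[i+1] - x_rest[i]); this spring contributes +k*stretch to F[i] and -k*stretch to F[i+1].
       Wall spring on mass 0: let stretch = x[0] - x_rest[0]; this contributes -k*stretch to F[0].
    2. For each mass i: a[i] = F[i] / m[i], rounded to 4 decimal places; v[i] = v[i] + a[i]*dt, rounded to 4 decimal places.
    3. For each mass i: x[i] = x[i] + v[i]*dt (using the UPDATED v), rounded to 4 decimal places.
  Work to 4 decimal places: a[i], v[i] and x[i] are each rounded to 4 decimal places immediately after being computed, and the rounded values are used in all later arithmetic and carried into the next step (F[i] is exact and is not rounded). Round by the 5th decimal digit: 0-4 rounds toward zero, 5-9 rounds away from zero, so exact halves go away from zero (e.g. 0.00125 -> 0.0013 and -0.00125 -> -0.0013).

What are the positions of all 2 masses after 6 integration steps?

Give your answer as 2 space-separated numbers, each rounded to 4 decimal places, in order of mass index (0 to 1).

Answer: 1.9107 5.2828

Derivation:
Step 0: x=[3.0000 4.0000] v=[0.0000 0.0000]
Step 1: x=[2.9200 4.0800] v=[-0.4000 0.4000]
Step 2: x=[2.7696 4.2336] v=[-0.7520 0.7680]
Step 3: x=[2.5670 4.4486] v=[-1.0131 1.0752]
Step 4: x=[2.3370 4.7084] v=[-1.1502 1.2989]
Step 5: x=[2.1083 4.9933] v=[-1.1433 1.4246]
Step 6: x=[1.9107 5.2828] v=[-0.9880 1.4476]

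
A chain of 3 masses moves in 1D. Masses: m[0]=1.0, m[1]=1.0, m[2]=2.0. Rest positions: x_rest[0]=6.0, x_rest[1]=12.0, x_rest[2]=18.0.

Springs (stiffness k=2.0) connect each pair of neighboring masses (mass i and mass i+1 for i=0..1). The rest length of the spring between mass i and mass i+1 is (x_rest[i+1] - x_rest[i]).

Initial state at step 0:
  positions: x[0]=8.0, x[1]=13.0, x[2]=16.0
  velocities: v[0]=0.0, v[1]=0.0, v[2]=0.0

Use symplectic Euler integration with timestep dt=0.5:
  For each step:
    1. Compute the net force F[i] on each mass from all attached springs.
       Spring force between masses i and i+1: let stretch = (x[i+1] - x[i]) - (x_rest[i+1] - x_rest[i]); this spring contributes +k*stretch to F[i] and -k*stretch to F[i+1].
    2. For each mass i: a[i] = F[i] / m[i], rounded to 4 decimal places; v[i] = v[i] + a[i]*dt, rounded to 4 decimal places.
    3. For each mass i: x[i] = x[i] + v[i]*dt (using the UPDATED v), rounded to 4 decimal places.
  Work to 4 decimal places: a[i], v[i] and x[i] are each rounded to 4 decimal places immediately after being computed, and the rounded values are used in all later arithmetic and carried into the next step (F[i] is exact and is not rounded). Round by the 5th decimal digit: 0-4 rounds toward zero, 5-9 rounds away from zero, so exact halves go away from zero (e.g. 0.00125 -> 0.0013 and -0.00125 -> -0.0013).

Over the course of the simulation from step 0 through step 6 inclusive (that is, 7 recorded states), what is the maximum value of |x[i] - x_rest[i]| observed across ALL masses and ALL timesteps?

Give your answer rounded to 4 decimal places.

Answer: 3.1601

Derivation:
Step 0: x=[8.0000 13.0000 16.0000] v=[0.0000 0.0000 0.0000]
Step 1: x=[7.5000 12.0000 16.7500] v=[-1.0000 -2.0000 1.5000]
Step 2: x=[6.2500 11.1250 17.8125] v=[-2.5000 -1.7500 2.1250]
Step 3: x=[4.4375 11.1563 18.7032] v=[-3.6250 0.0625 1.7813]
Step 4: x=[2.9844 11.6016 19.2072] v=[-2.9062 0.8906 1.0079]
Step 5: x=[2.8399 11.5411 19.3098] v=[-0.2890 -0.1210 0.2051]
Step 6: x=[4.0460 11.0144 18.9702] v=[2.4122 -1.0535 -0.6793]
Max displacement = 3.1601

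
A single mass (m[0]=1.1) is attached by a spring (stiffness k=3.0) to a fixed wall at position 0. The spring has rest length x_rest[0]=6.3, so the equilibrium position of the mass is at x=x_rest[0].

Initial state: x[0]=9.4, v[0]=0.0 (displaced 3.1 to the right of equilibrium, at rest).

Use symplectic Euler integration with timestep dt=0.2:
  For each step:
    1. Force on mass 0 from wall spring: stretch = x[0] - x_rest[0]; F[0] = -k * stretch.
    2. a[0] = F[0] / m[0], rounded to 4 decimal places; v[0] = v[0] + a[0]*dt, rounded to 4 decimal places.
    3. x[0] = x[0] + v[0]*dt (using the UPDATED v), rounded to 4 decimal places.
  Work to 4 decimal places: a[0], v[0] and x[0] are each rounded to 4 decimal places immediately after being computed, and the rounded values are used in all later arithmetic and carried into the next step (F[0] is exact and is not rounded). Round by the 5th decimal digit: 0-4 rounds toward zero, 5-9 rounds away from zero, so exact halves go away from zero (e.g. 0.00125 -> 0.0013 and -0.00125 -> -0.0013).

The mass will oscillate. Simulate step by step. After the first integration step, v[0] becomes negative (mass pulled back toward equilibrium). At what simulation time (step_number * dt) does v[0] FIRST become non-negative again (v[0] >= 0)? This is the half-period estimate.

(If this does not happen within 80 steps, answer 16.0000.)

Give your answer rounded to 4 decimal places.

Step 0: x=[9.4000] v=[0.0000]
Step 1: x=[9.0618] v=[-1.6909]
Step 2: x=[8.4223] v=[-3.1973]
Step 3: x=[7.5513] v=[-4.3549]
Step 4: x=[6.5438] v=[-5.0374]
Step 5: x=[5.5097] v=[-5.1704]
Step 6: x=[4.5618] v=[-4.7393]
Step 7: x=[3.8036] v=[-3.7912]
Step 8: x=[3.3177] v=[-2.4295]
Step 9: x=[3.1571] v=[-0.8028]
Step 10: x=[3.3394] v=[0.9115]
First v>=0 after going negative at step 10, time=2.0000

Answer: 2.0000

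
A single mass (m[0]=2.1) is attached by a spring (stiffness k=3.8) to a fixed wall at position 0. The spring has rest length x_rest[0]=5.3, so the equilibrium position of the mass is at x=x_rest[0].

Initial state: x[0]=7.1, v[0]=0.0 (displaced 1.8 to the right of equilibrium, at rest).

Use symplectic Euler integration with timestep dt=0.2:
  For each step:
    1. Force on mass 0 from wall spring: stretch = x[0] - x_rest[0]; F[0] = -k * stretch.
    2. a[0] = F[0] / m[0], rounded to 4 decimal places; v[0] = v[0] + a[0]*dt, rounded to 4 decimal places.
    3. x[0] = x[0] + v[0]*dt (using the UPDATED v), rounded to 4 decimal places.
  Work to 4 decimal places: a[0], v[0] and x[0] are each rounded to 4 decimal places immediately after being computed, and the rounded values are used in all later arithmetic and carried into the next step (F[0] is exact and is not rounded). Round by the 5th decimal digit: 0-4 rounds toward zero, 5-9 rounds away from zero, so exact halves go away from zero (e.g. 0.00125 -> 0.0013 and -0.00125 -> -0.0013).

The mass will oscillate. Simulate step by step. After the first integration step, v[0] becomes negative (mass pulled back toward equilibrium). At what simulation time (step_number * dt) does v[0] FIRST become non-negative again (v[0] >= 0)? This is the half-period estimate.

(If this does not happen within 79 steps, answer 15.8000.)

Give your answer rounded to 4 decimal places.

Step 0: x=[7.1000] v=[0.0000]
Step 1: x=[6.9697] v=[-0.6514]
Step 2: x=[6.7186] v=[-1.2557]
Step 3: x=[6.3648] v=[-1.7691]
Step 4: x=[5.9339] v=[-2.1545]
Step 5: x=[5.4571] v=[-2.3839]
Step 6: x=[4.9689] v=[-2.4408]
Step 7: x=[4.5047] v=[-2.3210]
Step 8: x=[4.0981] v=[-2.0332]
Step 9: x=[3.7785] v=[-1.5982]
Step 10: x=[3.5690] v=[-1.0476]
Step 11: x=[3.4848] v=[-0.4211]
Step 12: x=[3.5320] v=[0.2358]
First v>=0 after going negative at step 12, time=2.4000

Answer: 2.4000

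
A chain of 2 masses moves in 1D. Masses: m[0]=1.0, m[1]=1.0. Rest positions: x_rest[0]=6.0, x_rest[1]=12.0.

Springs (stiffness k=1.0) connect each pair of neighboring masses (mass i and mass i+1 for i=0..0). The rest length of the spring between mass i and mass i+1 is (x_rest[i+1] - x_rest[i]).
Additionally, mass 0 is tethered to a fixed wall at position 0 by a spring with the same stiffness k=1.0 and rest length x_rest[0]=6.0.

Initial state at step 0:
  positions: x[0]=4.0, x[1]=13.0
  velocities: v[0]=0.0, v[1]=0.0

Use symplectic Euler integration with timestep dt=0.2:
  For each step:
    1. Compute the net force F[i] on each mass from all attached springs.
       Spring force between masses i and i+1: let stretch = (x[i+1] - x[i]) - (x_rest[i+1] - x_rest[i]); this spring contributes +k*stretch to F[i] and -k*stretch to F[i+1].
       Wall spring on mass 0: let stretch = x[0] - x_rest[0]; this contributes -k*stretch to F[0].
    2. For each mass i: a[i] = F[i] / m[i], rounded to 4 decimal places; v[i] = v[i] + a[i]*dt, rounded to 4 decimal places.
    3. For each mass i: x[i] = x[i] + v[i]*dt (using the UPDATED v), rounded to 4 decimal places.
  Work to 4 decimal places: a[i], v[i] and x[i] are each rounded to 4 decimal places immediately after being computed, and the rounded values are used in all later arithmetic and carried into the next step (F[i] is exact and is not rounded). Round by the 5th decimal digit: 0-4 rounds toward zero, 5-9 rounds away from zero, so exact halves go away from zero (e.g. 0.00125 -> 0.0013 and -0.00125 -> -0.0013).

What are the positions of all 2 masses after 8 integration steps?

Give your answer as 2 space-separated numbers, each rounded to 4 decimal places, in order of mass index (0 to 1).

Step 0: x=[4.0000 13.0000] v=[0.0000 0.0000]
Step 1: x=[4.2000 12.8800] v=[1.0000 -0.6000]
Step 2: x=[4.5792 12.6528] v=[1.8960 -1.1360]
Step 3: x=[5.0982 12.3427] v=[2.5949 -1.5507]
Step 4: x=[5.7030 11.9828] v=[3.0242 -1.7996]
Step 5: x=[6.3309 11.6117] v=[3.1396 -1.8556]
Step 6: x=[6.9168 11.2693] v=[2.9296 -1.7118]
Step 7: x=[7.4001 10.9928] v=[2.4167 -1.3823]
Step 8: x=[7.7311 10.8126] v=[1.6552 -0.9008]

Answer: 7.7311 10.8126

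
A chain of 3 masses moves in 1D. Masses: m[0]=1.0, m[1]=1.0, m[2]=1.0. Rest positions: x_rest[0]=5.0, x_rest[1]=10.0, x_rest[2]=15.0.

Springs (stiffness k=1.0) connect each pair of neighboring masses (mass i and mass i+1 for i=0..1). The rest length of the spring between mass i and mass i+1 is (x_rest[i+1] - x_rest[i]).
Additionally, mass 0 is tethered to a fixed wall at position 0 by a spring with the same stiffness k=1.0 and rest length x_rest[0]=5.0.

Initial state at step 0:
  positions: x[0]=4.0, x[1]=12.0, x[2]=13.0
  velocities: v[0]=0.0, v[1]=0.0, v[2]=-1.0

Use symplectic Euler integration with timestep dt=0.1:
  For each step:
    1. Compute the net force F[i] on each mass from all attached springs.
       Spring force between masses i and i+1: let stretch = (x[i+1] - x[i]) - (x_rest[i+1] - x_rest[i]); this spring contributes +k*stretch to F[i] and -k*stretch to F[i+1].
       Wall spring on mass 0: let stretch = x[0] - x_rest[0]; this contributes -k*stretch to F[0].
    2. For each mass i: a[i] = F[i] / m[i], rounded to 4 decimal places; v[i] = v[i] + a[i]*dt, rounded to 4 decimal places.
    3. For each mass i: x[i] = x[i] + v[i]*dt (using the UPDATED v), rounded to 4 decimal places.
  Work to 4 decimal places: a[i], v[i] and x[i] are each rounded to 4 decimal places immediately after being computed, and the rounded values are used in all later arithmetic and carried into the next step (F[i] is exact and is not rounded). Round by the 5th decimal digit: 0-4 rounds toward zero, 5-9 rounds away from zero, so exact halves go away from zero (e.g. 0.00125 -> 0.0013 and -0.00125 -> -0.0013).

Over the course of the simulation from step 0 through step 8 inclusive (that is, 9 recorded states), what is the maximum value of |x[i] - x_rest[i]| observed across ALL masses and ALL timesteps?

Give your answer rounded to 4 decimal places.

Step 0: x=[4.0000 12.0000 13.0000] v=[0.0000 0.0000 -1.0000]
Step 1: x=[4.0400 11.9300 12.9400] v=[0.4000 -0.7000 -0.6000]
Step 2: x=[4.1185 11.7912 12.9199] v=[0.7850 -1.3880 -0.2010]
Step 3: x=[4.2325 11.5870 12.9385] v=[1.1404 -2.0424 0.1861]
Step 4: x=[4.3778 11.3227 12.9936] v=[1.4526 -2.6427 0.5510]
Step 5: x=[4.5487 11.0057 13.0820] v=[1.7093 -3.1701 0.8839]
Step 6: x=[4.7387 10.6449 13.1996] v=[1.9001 -3.6082 1.1763]
Step 7: x=[4.9404 10.2506 13.3417] v=[2.0169 -3.9434 1.4208]
Step 8: x=[5.1458 9.8341 13.5029] v=[2.0539 -4.1653 1.6117]
Max displacement = 2.0801

Answer: 2.0801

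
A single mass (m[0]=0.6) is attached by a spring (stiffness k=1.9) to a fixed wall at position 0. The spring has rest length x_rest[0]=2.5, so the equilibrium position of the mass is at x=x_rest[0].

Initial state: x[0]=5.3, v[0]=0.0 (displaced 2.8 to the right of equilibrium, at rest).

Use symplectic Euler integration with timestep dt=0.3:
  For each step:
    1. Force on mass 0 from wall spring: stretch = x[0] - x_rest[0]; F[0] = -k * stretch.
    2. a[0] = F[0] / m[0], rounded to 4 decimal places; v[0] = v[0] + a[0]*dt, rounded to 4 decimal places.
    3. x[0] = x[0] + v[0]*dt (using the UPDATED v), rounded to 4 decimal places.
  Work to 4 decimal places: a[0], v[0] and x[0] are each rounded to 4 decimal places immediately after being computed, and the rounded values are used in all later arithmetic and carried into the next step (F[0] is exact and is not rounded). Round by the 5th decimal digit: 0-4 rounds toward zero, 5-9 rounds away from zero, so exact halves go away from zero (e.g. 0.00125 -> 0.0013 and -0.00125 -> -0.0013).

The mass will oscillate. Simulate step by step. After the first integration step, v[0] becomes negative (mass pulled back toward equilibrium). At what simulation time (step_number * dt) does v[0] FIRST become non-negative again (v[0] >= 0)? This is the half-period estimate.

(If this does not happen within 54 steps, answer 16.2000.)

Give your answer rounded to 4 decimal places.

Step 0: x=[5.3000] v=[0.0000]
Step 1: x=[4.5020] v=[-2.6600]
Step 2: x=[3.1334] v=[-4.5619]
Step 3: x=[1.5843] v=[-5.1636]
Step 4: x=[0.2962] v=[-4.2937]
Step 5: x=[-0.3638] v=[-2.2001]
Step 6: x=[-0.2077] v=[0.5205]
First v>=0 after going negative at step 6, time=1.8000

Answer: 1.8000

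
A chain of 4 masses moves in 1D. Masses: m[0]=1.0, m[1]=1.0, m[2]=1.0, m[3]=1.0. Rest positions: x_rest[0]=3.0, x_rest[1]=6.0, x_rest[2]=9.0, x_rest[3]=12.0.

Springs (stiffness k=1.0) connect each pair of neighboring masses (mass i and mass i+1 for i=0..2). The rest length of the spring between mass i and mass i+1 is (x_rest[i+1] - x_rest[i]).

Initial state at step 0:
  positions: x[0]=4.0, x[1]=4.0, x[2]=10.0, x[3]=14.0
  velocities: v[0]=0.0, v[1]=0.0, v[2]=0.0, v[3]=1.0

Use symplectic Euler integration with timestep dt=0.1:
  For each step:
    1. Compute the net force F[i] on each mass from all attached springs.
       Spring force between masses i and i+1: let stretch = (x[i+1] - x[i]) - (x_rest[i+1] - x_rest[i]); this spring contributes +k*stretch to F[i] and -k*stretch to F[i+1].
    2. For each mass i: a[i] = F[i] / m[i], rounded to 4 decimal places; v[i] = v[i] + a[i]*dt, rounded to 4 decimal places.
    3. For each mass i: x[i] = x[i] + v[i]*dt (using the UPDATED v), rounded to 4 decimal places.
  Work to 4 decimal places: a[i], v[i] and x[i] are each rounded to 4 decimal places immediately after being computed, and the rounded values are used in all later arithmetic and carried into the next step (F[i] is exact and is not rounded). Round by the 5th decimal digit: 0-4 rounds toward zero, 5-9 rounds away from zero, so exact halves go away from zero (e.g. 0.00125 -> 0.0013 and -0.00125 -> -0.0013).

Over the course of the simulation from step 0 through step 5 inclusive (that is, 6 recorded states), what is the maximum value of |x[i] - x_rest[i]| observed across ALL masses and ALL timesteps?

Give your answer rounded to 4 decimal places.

Step 0: x=[4.0000 4.0000 10.0000 14.0000] v=[0.0000 0.0000 0.0000 1.0000]
Step 1: x=[3.9700 4.0600 9.9800 14.0900] v=[-0.3000 0.6000 -0.2000 0.9000]
Step 2: x=[3.9109 4.1783 9.9419 14.1689] v=[-0.5910 1.1830 -0.3810 0.7890]
Step 3: x=[3.8245 4.3516 9.8884 14.2355] v=[-0.8643 1.7326 -0.5347 0.6663]
Step 4: x=[3.7133 4.5750 9.8230 14.2887] v=[-1.1116 2.2336 -0.6537 0.5316]
Step 5: x=[3.5808 4.8422 9.7498 14.3272] v=[-1.3254 2.6722 -0.7319 0.3850]
Max displacement = 2.3272

Answer: 2.3272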